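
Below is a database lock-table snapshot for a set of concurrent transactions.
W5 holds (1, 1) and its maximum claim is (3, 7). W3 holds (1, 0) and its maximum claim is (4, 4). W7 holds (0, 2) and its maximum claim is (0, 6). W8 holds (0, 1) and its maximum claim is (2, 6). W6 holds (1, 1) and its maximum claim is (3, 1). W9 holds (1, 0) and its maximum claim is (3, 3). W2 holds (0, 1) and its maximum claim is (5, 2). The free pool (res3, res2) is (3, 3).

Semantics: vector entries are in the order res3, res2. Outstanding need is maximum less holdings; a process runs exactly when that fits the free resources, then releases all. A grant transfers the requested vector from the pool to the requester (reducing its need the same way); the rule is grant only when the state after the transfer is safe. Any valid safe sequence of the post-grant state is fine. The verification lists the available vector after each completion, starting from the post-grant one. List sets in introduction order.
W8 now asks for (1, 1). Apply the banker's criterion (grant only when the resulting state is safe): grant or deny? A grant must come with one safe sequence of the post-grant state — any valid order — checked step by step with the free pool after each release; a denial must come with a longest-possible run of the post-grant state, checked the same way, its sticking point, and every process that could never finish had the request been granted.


DENY. Granting would leave the state unsafe.
Key observation: after W6, W9 the pool peaks at (4, 3), and each blocked process is short somewhere: W5 on res2; W3 on res2; W7 on res2; W8 on res2; W2 on res3.
On the post-grant state, W6, W9 is a maximal run — nothing extends it. Step-by-step check:
  pool = (2, 2)
  run W6 (needs (2, 0), free (2, 2)); after release of (1, 1) the pool is (3, 3)
  run W9 (needs (2, 3), free (3, 3)); after release of (1, 0) the pool is (4, 3)
  W5 still needs (2, 6) but only (4, 3) is free — short on res2
  W3 still needs (3, 4) but only (4, 3) is free — short on res2
  W7 still needs (0, 4) but only (4, 3) is free — short on res2
  W8 still needs (1, 4) but only (4, 3) is free — short on res2
  W2 still needs (5, 1) but only (4, 3) is free — short on res3
Post-grant, the permanently blocked set is W5, W3, W7, W8 and W2.


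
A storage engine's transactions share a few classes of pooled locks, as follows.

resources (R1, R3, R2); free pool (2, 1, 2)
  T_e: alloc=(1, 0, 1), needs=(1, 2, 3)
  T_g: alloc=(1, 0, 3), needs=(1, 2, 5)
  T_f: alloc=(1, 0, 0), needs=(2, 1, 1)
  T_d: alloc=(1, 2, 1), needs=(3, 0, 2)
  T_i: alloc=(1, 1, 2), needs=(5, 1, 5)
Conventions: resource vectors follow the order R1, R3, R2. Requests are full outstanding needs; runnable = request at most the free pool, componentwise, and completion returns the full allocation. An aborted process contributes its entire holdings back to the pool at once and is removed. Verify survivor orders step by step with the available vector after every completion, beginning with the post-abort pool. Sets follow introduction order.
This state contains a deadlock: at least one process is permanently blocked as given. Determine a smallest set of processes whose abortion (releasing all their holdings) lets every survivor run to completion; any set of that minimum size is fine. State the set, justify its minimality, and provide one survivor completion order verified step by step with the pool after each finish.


Minimum abort set: T_g.
Key observation: T_i was stuck for good until T_g gave back (1, 0, 3); in the order shown it finishes at step 4.
Minimality: the empty abort set fails — the state is deadlocked as it stands.
Survivors finish in the order: T_d, T_e, T_f, T_i. Step-by-step check (pool after the aborts first):
  pool = (3, 1, 5)
  T_d: need (3, 0, 2) fits (3, 1, 5); releases (1, 2, 1), pool now (4, 3, 6)
  T_e: need (1, 2, 3) fits (4, 3, 6); releases (1, 0, 1), pool now (5, 3, 7)
  T_f: need (2, 1, 1) fits (5, 3, 7); releases (1, 0, 0), pool now (6, 3, 7)
  T_i: need (5, 1, 5) fits (6, 3, 7); releases (1, 1, 2), pool now (7, 4, 9)


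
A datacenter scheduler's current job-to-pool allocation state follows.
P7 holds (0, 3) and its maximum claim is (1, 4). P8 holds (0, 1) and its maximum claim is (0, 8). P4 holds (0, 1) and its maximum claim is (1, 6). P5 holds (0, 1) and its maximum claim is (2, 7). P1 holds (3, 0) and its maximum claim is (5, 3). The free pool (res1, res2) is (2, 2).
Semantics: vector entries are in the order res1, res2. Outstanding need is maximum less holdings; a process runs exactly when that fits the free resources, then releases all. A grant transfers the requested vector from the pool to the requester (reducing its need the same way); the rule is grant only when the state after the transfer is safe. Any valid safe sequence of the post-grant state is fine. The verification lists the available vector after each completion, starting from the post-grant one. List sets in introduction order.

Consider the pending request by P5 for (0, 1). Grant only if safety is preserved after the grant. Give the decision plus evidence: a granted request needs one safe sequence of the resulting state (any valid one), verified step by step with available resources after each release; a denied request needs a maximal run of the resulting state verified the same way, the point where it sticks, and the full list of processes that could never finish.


DENY. Granting would leave the state unsafe.
Key observation: P7, P1 can finish, but then (5, 4) is all there is, and the blocked group's res2 demands exceed it.
Pretend the grant happened; the run P7, P1 goes as far as possible. Step-by-step check:
  pool = (2, 1)
  run P7 (needs (1, 1), free (2, 1)); after release of (0, 3) the pool is (2, 4)
  run P1 (needs (2, 3), free (2, 4)); after release of (3, 0) the pool is (5, 4)
  P8 still needs (0, 7) but only (5, 4) is free — short on res2
  P4 still needs (1, 5) but only (5, 4) is free — short on res2
  P5 still needs (2, 5) but only (5, 4) is free — short on res2
Processes that could never finish after the grant: P8, P4 and P5.


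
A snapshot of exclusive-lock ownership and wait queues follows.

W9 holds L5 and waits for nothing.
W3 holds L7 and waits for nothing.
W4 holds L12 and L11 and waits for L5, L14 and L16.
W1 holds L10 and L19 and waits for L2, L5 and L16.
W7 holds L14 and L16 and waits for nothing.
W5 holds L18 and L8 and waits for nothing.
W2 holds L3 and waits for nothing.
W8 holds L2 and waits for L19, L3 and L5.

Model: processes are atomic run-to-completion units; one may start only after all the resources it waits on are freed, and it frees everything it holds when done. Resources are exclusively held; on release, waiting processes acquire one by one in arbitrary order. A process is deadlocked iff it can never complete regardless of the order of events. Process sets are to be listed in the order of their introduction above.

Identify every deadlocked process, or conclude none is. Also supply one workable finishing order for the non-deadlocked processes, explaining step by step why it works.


The deadlocked set is W1 and W8.
Key observation: the waits loop around W1 -> W8 -> W1 with no way out; no other process is dragged down with it.
The rest can finish in the order W7, W5, W9, W3, W2, W4.
Step-by-step check:
  run W7 (it waits on nothing); releases L14 and L16
  run W5 (it waits on nothing); releases L18 and L8
  run W9 (it waits on nothing); releases L5
  run W3 (it waits on nothing); releases L7
  run W2 (it waits on nothing); releases L3
  run W4 (all its waits — L5, L14 and L16 — are resolved); releases L12 and L11


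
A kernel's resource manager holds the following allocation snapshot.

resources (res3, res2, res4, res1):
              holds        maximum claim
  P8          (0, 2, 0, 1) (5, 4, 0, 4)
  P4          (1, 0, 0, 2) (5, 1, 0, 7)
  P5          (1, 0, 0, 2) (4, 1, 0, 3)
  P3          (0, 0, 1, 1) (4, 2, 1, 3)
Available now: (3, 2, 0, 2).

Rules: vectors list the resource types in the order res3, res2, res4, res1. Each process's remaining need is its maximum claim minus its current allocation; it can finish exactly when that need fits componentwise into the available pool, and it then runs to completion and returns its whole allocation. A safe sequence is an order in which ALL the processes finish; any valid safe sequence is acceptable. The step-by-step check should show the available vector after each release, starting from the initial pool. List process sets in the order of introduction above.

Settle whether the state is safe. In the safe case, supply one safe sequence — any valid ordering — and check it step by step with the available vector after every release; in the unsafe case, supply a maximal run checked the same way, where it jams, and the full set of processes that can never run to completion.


SAFE — a valid safe sequence is P5, P3, P4, P8.
Key observation: at P5 the run first touches a limit — (3, 1, 0, 1) against (3, 2, 0, 2), exact on a resource it actually requests.
Step-by-step check:
  pool = (3, 2, 0, 2)
  P5: need (3, 1, 0, 1) fits (3, 2, 0, 2); releases (1, 0, 0, 2), pool now (4, 2, 0, 4)
  P3: need (4, 2, 0, 2) fits (4, 2, 0, 4); releases (0, 0, 1, 1), pool now (4, 2, 1, 5)
  P4: need (4, 1, 0, 5) fits (4, 2, 1, 5); releases (1, 0, 0, 2), pool now (5, 2, 1, 7)
  P8: need (5, 2, 0, 3) fits (5, 2, 1, 7); releases (0, 2, 0, 1), pool now (5, 4, 1, 8)


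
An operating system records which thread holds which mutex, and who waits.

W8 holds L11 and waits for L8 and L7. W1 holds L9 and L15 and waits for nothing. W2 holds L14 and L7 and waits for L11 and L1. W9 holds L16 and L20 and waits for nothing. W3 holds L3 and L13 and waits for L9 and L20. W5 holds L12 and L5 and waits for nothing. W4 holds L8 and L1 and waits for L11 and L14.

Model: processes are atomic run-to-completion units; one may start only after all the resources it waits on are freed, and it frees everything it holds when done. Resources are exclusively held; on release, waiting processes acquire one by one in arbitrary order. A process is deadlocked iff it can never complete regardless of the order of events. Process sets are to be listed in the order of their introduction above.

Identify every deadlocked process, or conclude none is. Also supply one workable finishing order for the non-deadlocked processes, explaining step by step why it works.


Deadlocked set: W8, W2 and W4.
Key observation: nobody on the ring W8 -> W2 -> W8 can start until another member finishes, which never happens; W4 is caught in further circular waits.
One completion order for the rest: W5, W1, W9, W3.
Verifying each step:
  run W5 (it waits on nothing); releases L12 and L5
  run W1 (it waits on nothing); releases L9 and L15
  run W9 (it waits on nothing); releases L16 and L20
  W3: everything it awaited (L9 and L20) is free; runs, freeing L3 and L13


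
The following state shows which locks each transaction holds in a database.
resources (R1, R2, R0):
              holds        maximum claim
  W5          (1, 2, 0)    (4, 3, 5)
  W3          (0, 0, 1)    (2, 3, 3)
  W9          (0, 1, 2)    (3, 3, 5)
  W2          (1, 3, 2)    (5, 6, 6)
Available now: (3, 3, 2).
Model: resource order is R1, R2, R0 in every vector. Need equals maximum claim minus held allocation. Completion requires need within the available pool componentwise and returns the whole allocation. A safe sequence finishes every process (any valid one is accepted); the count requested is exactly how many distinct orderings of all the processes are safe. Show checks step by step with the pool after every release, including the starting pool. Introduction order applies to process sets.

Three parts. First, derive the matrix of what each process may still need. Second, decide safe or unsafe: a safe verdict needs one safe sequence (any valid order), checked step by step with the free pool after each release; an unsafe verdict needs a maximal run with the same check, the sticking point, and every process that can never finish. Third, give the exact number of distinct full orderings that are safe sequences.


(1) Remaining need (order R1, R2, R0):
  W5: (3, 1, 5)
  W3: (2, 3, 2)
  W9: (3, 2, 3)
  W2: (4, 3, 4)
(2) SAFE — a valid safe sequence is W3, W9, W5, W2.
Key observation: at W3 the run first touches a limit — (2, 3, 2) against (3, 3, 2), exact on a resource it actually requests.
Verifying each step:
  pool = (3, 3, 2)
  W3 needs (2, 3, 2) <= (3, 3, 2) -> finishes; pool += (0, 0, 1) = (3, 3, 3)
  W9 needs (3, 2, 3) <= (3, 3, 3) -> finishes; pool += (0, 1, 2) = (3, 4, 5)
  W5 needs (3, 1, 5) <= (3, 4, 5) -> finishes; pool += (1, 2, 0) = (4, 6, 5)
  W2 needs (4, 3, 4) <= (4, 6, 5) -> finishes; pool += (1, 3, 2) = (5, 9, 7)
(3) The exact count: 1 of the possible complete orderings is a safe sequence.


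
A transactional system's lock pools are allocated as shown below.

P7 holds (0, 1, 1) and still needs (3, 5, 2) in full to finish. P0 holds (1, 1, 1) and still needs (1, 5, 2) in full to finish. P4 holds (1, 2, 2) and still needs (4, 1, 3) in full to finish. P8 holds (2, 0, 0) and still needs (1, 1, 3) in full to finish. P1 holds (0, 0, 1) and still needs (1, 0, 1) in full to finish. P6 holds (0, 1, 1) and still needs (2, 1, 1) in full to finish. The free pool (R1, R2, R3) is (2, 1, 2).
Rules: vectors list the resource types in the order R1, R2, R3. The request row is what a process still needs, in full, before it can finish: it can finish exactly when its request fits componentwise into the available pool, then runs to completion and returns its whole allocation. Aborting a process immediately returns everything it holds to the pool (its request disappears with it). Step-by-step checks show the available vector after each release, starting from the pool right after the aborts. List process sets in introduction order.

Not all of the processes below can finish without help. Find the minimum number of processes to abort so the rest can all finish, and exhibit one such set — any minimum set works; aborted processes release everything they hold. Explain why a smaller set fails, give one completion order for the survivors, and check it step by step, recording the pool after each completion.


Abort P7.
Key observation: P0 was stuck for good until P7 gave back (0, 1, 1); in the order shown it finishes at step 5.
Why nothing smaller works: aborting no one leaves the state deadlocked as given.
One survivor order: P1, P8, P4, P6, P0. Step-by-step check (post-abort pool first):
  pool = (2, 2, 3)
  run P1 (needs (1, 0, 1), free (2, 2, 3)); after release of (0, 0, 1) the pool is (2, 2, 4)
  run P8 (needs (1, 1, 3), free (2, 2, 4)); after release of (2, 0, 0) the pool is (4, 2, 4)
  run P4 (needs (4, 1, 3), free (4, 2, 4)); after release of (1, 2, 2) the pool is (5, 4, 6)
  run P6 (needs (2, 1, 1), free (5, 4, 6)); after release of (0, 1, 1) the pool is (5, 5, 7)
  run P0 (needs (1, 5, 2), free (5, 5, 7)); after release of (1, 1, 1) the pool is (6, 6, 8)


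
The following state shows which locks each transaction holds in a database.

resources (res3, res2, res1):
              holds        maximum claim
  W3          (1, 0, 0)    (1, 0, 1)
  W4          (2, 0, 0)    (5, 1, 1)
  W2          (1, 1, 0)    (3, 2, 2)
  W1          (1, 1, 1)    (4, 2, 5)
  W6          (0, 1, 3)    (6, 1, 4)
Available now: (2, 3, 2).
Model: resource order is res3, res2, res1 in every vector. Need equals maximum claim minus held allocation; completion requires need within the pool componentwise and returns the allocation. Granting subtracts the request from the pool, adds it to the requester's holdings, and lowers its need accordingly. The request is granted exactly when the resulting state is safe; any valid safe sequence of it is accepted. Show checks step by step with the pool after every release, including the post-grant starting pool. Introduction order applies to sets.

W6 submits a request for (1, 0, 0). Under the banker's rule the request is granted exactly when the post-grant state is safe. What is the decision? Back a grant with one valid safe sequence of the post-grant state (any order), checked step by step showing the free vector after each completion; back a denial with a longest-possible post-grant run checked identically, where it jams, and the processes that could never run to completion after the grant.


GRANT. The post-grant state is safe; one safe sequence: W3, W2, W4, W6, W1.
Key observation: the grant leaves (1, 3, 2) free — enough for W3, whose release restarts the cascade.
Verifying the post-grant state step by step:
  pool = (1, 3, 2)
  W3: need (0, 0, 1) fits (1, 3, 2); releases (1, 0, 0), pool now (2, 3, 2)
  W2: need (2, 1, 2) fits (2, 3, 2); releases (1, 1, 0), pool now (3, 4, 2)
  W4: need (3, 1, 1) fits (3, 4, 2); releases (2, 0, 0), pool now (5, 4, 2)
  W6: need (5, 0, 1) fits (5, 4, 2); releases (1, 1, 3), pool now (6, 5, 5)
  W1: need (3, 1, 4) fits (6, 5, 5); releases (1, 1, 1), pool now (7, 6, 6)


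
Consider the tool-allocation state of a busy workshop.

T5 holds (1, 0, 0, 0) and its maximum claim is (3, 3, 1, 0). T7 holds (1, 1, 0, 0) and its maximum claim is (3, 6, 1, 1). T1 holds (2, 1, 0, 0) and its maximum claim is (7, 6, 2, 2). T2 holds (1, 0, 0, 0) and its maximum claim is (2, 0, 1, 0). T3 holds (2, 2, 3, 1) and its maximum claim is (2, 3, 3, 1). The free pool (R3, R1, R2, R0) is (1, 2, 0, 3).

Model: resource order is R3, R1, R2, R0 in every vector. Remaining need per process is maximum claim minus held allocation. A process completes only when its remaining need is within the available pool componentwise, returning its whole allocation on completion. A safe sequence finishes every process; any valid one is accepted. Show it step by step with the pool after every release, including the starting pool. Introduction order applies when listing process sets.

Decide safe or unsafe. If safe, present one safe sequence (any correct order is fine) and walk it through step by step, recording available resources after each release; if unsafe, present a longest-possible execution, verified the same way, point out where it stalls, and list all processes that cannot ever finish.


UNSAFE.
Key observation: once T3, T5, T2 finish, the pool peaks at (5, 4, 3, 4) — and every remaining process still needs more R1 than that.
The run T3, T5, T2 cannot be extended any further. Verifying each step:
  pool = (1, 2, 0, 3)
  T3: need (0, 1, 0, 0) fits (1, 2, 0, 3); releases (2, 2, 3, 1), pool now (3, 4, 3, 4)
  T5: need (2, 3, 1, 0) fits (3, 4, 3, 4); releases (1, 0, 0, 0), pool now (4, 4, 3, 4)
  T2: need (1, 0, 1, 0) fits (4, 4, 3, 4); releases (1, 0, 0, 0), pool now (5, 4, 3, 4)
  T7 cannot run: need (2, 5, 1, 1) vs free (5, 4, 3, 4) (insufficient R1)
  T1 cannot run: need (5, 5, 2, 2) vs free (5, 4, 3, 4) (insufficient R1)
Permanently blocked: T7 and T1.


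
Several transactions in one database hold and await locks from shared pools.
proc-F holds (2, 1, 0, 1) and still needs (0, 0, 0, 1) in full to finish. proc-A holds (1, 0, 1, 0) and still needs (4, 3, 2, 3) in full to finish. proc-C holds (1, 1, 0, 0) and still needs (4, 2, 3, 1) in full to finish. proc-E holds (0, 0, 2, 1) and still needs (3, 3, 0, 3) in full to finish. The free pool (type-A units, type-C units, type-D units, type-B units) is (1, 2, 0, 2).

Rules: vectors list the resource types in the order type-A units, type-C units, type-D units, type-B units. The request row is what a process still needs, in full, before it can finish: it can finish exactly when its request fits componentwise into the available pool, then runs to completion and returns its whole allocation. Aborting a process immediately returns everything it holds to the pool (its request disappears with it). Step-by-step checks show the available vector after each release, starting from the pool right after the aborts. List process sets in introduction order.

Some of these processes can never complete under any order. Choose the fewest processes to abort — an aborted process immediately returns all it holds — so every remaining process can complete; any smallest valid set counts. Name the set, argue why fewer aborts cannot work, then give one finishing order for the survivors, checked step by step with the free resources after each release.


Abort proc-C.
Key observation: the returned (1, 1, 0, 0) from proc-C is what brings proc-A — unrunnable before, under any order — into play at step 3.
No smaller set exists: with zero aborts the deadlock remains.
One survivor order: proc-F, proc-E, proc-A. Step-by-step check (post-abort pool first):
  pool = (2, 3, 0, 2)
  proc-F: need (0, 0, 0, 1) fits (2, 3, 0, 2); releases (2, 1, 0, 1), pool now (4, 4, 0, 3)
  proc-E: need (3, 3, 0, 3) fits (4, 4, 0, 3); releases (0, 0, 2, 1), pool now (4, 4, 2, 4)
  proc-A: need (4, 3, 2, 3) fits (4, 4, 2, 4); releases (1, 0, 1, 0), pool now (5, 4, 3, 4)


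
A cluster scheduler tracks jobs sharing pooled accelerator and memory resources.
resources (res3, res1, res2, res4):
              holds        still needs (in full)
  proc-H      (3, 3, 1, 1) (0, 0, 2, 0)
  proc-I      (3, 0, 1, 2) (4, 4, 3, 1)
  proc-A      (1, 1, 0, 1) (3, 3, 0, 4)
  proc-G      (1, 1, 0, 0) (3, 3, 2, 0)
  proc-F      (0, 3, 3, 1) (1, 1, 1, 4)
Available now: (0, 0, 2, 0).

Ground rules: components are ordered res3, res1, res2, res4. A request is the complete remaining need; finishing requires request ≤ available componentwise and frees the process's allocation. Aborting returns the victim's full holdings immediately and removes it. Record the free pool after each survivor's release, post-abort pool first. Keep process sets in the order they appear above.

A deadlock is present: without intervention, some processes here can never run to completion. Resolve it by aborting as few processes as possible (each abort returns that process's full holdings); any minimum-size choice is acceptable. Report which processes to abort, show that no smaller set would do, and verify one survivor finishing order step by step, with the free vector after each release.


Abort proc-F.
Key observation: the returned (0, 3, 3, 1) from proc-F is what brings proc-A — unrunnable before, under any order — into play at step 4.
Why nothing smaller works: aborting no one leaves the state deadlocked as given.
One survivor order: proc-H, proc-G, proc-I, proc-A. Verifying each step (post-abort pool first):
  pool = (0, 3, 5, 1)
  run proc-H (needs (0, 0, 2, 0), free (0, 3, 5, 1)); after release of (3, 3, 1, 1) the pool is (3, 6, 6, 2)
  run proc-G (needs (3, 3, 2, 0), free (3, 6, 6, 2)); after release of (1, 1, 0, 0) the pool is (4, 7, 6, 2)
  run proc-I (needs (4, 4, 3, 1), free (4, 7, 6, 2)); after release of (3, 0, 1, 2) the pool is (7, 7, 7, 4)
  run proc-A (needs (3, 3, 0, 4), free (7, 7, 7, 4)); after release of (1, 1, 0, 1) the pool is (8, 8, 7, 5)


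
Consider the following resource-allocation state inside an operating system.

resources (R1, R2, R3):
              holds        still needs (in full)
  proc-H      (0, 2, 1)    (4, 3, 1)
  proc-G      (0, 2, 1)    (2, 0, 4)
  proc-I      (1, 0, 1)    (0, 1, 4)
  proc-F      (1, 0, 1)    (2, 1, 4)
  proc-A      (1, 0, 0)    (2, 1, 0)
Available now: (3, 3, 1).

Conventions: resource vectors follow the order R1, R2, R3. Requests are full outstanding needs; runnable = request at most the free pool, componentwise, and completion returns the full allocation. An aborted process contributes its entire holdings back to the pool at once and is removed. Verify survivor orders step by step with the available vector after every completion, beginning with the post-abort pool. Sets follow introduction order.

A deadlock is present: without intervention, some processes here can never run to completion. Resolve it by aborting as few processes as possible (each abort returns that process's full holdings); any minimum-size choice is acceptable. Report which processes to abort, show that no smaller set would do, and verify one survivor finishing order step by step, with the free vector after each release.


Minimum abort set: proc-G and proc-I.
Key observation: proc-F had no path to completion before; after the abort of proc-G and proc-I ((1, 2, 2) returned), step 2 is where it fits.
Minimality, checking each single-abort alternative: proc-H alone leaves proc-G blocked (short on R3); proc-G alone leaves proc-I blocked (short on R3); proc-I alone leaves proc-G blocked (short on R3); proc-F alone leaves proc-G blocked (short on R3); proc-A alone leaves proc-G blocked (short on R3).
Survivors finish in the order: proc-H, proc-F, proc-A. Verifying each step (pool after the aborts first):
  pool = (4, 5, 3)
  proc-H: need (4, 3, 1) fits (4, 5, 3); releases (0, 2, 1), pool now (4, 7, 4)
  proc-F: need (2, 1, 4) fits (4, 7, 4); releases (1, 0, 1), pool now (5, 7, 5)
  proc-A: need (2, 1, 0) fits (5, 7, 5); releases (1, 0, 0), pool now (6, 7, 5)


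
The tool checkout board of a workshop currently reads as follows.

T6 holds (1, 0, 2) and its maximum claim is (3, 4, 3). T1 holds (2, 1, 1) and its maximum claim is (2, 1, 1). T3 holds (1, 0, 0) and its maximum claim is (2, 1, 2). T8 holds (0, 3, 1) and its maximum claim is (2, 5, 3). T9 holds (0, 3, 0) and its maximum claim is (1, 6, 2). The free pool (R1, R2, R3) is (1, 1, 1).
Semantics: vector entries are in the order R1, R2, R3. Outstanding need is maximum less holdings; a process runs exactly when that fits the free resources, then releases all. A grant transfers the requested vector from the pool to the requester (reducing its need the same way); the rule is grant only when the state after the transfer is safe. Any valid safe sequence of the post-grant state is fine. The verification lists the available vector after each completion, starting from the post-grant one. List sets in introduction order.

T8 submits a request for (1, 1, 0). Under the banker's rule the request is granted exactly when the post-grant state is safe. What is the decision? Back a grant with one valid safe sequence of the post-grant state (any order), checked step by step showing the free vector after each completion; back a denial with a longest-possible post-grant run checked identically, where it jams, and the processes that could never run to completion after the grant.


GRANT — the state after the grant stays safe, e.g. via T1, T8, T3, T6, T9.
Key observation: even at the reduced pool (0, 0, 1), T1 fits immediately, so safety survives the grant.
Check on the post-grant state, step by step:
  pool = (0, 0, 1)
  T1 needs (0, 0, 0) <= (0, 0, 1) -> finishes; pool += (2, 1, 1) = (2, 1, 2)
  T8 needs (1, 1, 2) <= (2, 1, 2) -> finishes; pool += (1, 4, 1) = (3, 5, 3)
  T3 needs (1, 1, 2) <= (3, 5, 3) -> finishes; pool += (1, 0, 0) = (4, 5, 3)
  T6 needs (2, 4, 1) <= (4, 5, 3) -> finishes; pool += (1, 0, 2) = (5, 5, 5)
  T9 needs (1, 3, 2) <= (5, 5, 5) -> finishes; pool += (0, 3, 0) = (5, 8, 5)


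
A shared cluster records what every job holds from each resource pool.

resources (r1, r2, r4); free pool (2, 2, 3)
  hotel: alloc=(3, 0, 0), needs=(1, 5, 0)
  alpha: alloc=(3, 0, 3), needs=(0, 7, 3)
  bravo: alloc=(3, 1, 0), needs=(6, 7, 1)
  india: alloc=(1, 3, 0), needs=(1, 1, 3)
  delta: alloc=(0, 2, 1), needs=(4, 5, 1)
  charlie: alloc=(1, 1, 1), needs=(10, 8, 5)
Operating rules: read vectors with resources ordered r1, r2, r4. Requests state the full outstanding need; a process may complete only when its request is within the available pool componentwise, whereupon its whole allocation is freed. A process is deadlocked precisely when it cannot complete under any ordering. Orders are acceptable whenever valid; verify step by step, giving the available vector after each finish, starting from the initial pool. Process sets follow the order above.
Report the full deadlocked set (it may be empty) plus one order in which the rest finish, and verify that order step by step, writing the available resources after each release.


No process is deadlocked.
Key observation: beginning at india, releases accumulate fast enough that every process eventually fits.
One completion order for the rest: india, hotel, delta, bravo, alpha, charlie. Step-by-step check:
  pool = (2, 2, 3)
  run india (needs (1, 1, 3), free (2, 2, 3)); after release of (1, 3, 0) the pool is (3, 5, 3)
  run hotel (needs (1, 5, 0), free (3, 5, 3)); after release of (3, 0, 0) the pool is (6, 5, 3)
  run delta (needs (4, 5, 1), free (6, 5, 3)); after release of (0, 2, 1) the pool is (6, 7, 4)
  run bravo (needs (6, 7, 1), free (6, 7, 4)); after release of (3, 1, 0) the pool is (9, 8, 4)
  run alpha (needs (0, 7, 3), free (9, 8, 4)); after release of (3, 0, 3) the pool is (12, 8, 7)
  run charlie (needs (10, 8, 5), free (12, 8, 7)); after release of (1, 1, 1) the pool is (13, 9, 8)


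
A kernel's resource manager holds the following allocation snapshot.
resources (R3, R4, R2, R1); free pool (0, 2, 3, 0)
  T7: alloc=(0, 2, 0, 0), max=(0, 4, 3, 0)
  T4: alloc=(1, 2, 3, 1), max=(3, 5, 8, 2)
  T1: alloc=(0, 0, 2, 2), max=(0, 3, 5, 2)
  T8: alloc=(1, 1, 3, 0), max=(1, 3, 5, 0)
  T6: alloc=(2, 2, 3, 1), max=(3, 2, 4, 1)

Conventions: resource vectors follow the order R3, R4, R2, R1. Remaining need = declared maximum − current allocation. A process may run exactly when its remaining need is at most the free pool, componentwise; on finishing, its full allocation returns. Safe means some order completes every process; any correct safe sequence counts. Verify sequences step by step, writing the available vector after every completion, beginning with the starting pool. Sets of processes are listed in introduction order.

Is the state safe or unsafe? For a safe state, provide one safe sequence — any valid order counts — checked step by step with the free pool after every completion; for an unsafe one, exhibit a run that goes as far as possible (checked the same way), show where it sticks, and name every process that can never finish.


SAFE, for example via the order T8, T1, T6, T7, T4.
Key observation: T8 marks the first exact bind of the order: its need (0, 2, 2, 0) fits the free (0, 2, 3, 0) with zero slack on a requested resource.
Verifying each step:
  pool = (0, 2, 3, 0)
  run T8 (needs (0, 2, 2, 0), free (0, 2, 3, 0)); after release of (1, 1, 3, 0) the pool is (1, 3, 6, 0)
  run T1 (needs (0, 3, 3, 0), free (1, 3, 6, 0)); after release of (0, 0, 2, 2) the pool is (1, 3, 8, 2)
  run T6 (needs (1, 0, 1, 0), free (1, 3, 8, 2)); after release of (2, 2, 3, 1) the pool is (3, 5, 11, 3)
  run T7 (needs (0, 2, 3, 0), free (3, 5, 11, 3)); after release of (0, 2, 0, 0) the pool is (3, 7, 11, 3)
  run T4 (needs (2, 3, 5, 1), free (3, 7, 11, 3)); after release of (1, 2, 3, 1) the pool is (4, 9, 14, 4)


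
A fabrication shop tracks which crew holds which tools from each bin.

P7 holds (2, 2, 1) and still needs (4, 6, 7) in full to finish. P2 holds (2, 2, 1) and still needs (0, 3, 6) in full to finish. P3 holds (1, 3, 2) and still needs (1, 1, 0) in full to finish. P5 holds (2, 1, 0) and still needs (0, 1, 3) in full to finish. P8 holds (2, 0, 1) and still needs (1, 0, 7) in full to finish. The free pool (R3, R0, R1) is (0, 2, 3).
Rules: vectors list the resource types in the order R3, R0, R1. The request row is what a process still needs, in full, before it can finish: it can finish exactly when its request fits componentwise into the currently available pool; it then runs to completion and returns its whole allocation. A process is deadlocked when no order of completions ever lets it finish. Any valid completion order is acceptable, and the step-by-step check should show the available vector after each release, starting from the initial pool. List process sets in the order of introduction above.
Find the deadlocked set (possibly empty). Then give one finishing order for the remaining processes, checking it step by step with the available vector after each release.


The deadlocked set is P7, P2 and P8.
Key observation: the wall is R1: completing P5, P3 brings the pool only to (3, 6, 5), and all the rest need more.
A valid finishing order for the others: P5, P3. Step-by-step check:
  pool = (0, 2, 3)
  P5: need (0, 1, 3) fits (0, 2, 3); releases (2, 1, 0), pool now (2, 3, 3)
  P3: need (1, 1, 0) fits (2, 3, 3); releases (1, 3, 2), pool now (3, 6, 5)
The blocked processes can never fit:
  blocked: P7 wants (4, 6, 7), pool (3, 6, 5) — not enough R3 and R1
  blocked: P2 wants (0, 3, 6), pool (3, 6, 5) — not enough R1
  blocked: P8 wants (1, 0, 7), pool (3, 6, 5) — not enough R1


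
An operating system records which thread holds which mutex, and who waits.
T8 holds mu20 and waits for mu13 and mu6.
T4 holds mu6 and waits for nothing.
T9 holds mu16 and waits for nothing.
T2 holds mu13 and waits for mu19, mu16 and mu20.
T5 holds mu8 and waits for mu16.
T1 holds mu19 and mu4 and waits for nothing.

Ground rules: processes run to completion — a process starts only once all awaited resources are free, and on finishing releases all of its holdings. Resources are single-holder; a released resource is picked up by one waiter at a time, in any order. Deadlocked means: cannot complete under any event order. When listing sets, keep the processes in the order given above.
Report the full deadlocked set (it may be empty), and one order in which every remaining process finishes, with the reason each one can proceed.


Deadlocked set: T8 and T2.
Key observation: the cycle T8 -> T2 -> T8 can never break — each member waits on the next; no other process is dragged down with it.
The rest can finish in the order T9, T5, T1, T4.
Check, step by step:
  T9 waits on nothing -> runs at once and releases mu16
  T5: everything it awaited (mu16) is free; runs, freeing mu8
  T1 waits on nothing -> runs at once and releases mu19 and mu4
  T4 waits on nothing -> runs at once and releases mu6


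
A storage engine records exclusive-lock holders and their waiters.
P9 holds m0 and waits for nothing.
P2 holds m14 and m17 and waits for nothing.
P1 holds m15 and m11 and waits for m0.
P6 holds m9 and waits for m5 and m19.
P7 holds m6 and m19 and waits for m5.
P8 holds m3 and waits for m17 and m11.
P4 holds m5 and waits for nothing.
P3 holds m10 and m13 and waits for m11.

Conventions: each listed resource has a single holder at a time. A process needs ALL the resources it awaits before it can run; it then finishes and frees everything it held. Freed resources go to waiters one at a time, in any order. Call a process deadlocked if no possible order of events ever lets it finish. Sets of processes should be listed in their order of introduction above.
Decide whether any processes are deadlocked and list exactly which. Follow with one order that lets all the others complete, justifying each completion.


No process is deadlocked.
Key observation: there is no circular wait here — follow any chain and it reaches a process that is free to run now.
One completion order for the rest: P9, P4, P1, P2, P7, P3, P6, P8.
Verifying each step:
  P9 waits on nothing -> runs at once and releases m0
  P4 waits on nothing -> runs at once and releases m5
  run P1 (all its waits — m0 — are resolved); releases m15 and m11
  P2 waits on nothing -> runs at once and releases m14 and m17
  run P7 (all its waits — m5 — are resolved); releases m6 and m19
  run P3 (all its waits — m11 — are resolved); releases m10 and m13
  run P6 (all its waits — m5 and m19 — are resolved); releases m9
  run P8 (all its waits — m17 and m11 — are resolved); releases m3


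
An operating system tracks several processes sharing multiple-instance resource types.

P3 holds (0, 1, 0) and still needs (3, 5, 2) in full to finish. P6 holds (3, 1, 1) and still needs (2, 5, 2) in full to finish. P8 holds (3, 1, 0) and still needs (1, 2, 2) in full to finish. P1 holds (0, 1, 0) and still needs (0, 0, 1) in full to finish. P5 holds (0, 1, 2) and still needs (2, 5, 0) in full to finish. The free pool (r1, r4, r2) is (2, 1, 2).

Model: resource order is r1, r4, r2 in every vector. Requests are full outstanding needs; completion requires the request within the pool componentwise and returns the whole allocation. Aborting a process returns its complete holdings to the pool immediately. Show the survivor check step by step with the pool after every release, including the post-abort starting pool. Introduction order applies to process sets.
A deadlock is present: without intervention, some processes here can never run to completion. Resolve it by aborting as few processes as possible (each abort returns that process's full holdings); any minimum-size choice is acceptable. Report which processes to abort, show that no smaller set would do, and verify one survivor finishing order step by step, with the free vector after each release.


Minimum abort set: P3 and P6.
Key observation: P5 could never have finished before the abort; with (3, 2, 1) returned by P3 and P6, it fits at step 3.
Why nothing smaller works — every single abort fails: P3 alone leaves P6 blocked (short on r4); P6 alone leaves P3 blocked (short on r4); P8 alone leaves P3 blocked (short on r4); P1 alone leaves P3 blocked (short on r4); P5 alone leaves P3 blocked (short on r4).
The survivors complete as P8, P1, P5. Step-by-step check (starting from the post-abort pool):
  pool = (5, 3, 3)
  run P8 (needs (1, 2, 2), free (5, 3, 3)); after release of (3, 1, 0) the pool is (8, 4, 3)
  run P1 (needs (0, 0, 1), free (8, 4, 3)); after release of (0, 1, 0) the pool is (8, 5, 3)
  run P5 (needs (2, 5, 0), free (8, 5, 3)); after release of (0, 1, 2) the pool is (8, 6, 5)


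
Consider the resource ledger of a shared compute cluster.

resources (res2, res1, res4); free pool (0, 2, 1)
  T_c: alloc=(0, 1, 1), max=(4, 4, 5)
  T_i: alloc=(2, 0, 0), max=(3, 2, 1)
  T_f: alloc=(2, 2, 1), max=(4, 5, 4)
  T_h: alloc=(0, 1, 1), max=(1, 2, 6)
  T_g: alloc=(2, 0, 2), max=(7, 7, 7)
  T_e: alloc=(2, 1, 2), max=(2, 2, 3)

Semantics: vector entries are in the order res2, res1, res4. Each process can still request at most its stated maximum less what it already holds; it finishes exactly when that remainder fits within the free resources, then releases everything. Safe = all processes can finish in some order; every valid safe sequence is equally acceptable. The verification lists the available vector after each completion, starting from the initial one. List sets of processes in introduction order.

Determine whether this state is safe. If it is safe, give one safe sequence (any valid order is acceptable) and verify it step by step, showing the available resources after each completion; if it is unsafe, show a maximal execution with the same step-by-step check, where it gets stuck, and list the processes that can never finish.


SAFE — a valid safe sequence is T_e, T_f, T_i, T_c, T_h, T_g.
Key observation: T_e marks the first exact bind of the order: its need (0, 1, 1) fits the free (0, 2, 1) with zero slack on a requested resource.
Step-by-step check:
  pool = (0, 2, 1)
  T_e: need (0, 1, 1) fits (0, 2, 1); releases (2, 1, 2), pool now (2, 3, 3)
  T_f: need (2, 3, 3) fits (2, 3, 3); releases (2, 2, 1), pool now (4, 5, 4)
  T_i: need (1, 2, 1) fits (4, 5, 4); releases (2, 0, 0), pool now (6, 5, 4)
  T_c: need (4, 3, 4) fits (6, 5, 4); releases (0, 1, 1), pool now (6, 6, 5)
  T_h: need (1, 1, 5) fits (6, 6, 5); releases (0, 1, 1), pool now (6, 7, 6)
  T_g: need (5, 7, 5) fits (6, 7, 6); releases (2, 0, 2), pool now (8, 7, 8)


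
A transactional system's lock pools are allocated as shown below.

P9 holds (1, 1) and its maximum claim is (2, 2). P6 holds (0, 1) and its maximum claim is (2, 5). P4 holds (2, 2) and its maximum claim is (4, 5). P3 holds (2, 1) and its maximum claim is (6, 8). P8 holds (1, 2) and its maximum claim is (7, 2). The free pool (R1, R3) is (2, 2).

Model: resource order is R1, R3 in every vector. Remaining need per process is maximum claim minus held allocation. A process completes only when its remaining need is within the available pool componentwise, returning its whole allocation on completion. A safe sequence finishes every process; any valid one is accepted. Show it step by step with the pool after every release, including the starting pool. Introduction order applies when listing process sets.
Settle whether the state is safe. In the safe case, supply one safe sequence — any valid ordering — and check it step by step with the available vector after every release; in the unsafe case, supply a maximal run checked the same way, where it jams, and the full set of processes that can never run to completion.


UNSAFE — no complete ordering exists.
Key observation: after P9, P4, P6 the pool peaks at (5, 6), and each blocked process is short somewhere: P3 on R3; P8 on R1.
The run P9, P4, P6 cannot be extended any further. Verifying each step:
  pool = (2, 2)
  P9 needs (1, 1) <= (2, 2) -> finishes; pool += (1, 1) = (3, 3)
  P4 needs (2, 3) <= (3, 3) -> finishes; pool += (2, 2) = (5, 5)
  P6 needs (2, 4) <= (5, 5) -> finishes; pool += (0, 1) = (5, 6)
  blocked: P3 wants (4, 7), pool (5, 6) — not enough R3
  blocked: P8 wants (6, 0), pool (5, 6) — not enough R1
Permanently blocked: P3 and P8.
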